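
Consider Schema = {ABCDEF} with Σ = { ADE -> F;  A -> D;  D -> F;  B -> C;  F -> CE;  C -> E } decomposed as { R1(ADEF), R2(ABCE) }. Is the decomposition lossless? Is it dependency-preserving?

lossless but not dependency-preserving

Lossless test: (AE)⁺ = {ACDEF}, which contains all of one fragment — lossless.
Dependency preservation: the restricted closure of {F} across the fragments never reaches {CE}, so F → CE cannot be enforced without a join — not preserved.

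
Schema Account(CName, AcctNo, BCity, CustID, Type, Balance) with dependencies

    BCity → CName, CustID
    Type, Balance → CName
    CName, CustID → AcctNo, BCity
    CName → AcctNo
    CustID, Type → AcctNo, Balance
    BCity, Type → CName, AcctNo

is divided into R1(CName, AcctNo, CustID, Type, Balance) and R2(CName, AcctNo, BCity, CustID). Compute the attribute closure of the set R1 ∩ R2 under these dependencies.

R1 ∩ R2 = {CName, AcctNo, CustID}.
CName, CustID → AcctNo, BCity applies, adding BCity
Closure: {CName, AcctNo, BCity, CustID}.

CName, AcctNo, BCity, CustID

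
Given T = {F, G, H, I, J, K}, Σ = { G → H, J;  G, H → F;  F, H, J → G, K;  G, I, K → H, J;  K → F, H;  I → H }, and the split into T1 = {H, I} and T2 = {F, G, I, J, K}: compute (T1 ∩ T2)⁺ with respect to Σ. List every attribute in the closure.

T1 ∩ T2 = {I}.
I → H applies, adding H
Closure: {H, I}.

H, I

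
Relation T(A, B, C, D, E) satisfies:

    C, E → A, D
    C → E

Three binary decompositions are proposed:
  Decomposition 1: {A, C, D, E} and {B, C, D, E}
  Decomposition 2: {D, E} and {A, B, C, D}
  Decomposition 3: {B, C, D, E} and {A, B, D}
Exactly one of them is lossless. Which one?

Decomposition 1: common = {C, D, E}, closure = {A, C, D, E} → lossless.
Decomposition 2: common = {D}, closure = {D} → lossy.
Decomposition 3: common = {B, D}, closure = {B, D} → lossy.

Decomposition 1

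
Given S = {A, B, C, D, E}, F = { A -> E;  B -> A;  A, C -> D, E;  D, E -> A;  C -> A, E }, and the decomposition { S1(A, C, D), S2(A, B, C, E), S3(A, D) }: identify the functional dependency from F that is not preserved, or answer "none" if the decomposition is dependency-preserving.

Check D, E → A: no single fragment contains all of {A, D, E}, and the restricted closure of {D, E} across the fragments never reaches {A}.
A → E is preserved.
B → A is preserved.
A, C → D, E is preserved.
C → A, E is preserved.

D, E -> A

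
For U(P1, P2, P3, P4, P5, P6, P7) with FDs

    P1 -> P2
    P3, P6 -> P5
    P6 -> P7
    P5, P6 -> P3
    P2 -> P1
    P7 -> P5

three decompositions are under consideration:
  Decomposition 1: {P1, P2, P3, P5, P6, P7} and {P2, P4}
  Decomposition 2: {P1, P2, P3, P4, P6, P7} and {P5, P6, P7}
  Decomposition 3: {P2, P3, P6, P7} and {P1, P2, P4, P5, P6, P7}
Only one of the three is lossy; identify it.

Decomposition 1: common = {P2}, closure = {P1, P2} → lossy.
Decomposition 2: common = {P6, P7}, closure = {P3, P5, P6, P7} → lossless.
Decomposition 3: common = {P2, P6, P7}, closure = {P1, P2, P3, P5, P6, P7} → lossless.

Decomposition 1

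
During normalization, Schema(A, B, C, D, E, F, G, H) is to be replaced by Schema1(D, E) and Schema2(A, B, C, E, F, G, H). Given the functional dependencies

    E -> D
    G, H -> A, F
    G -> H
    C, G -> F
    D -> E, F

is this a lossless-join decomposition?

Yes

Common attributes: Schema1 ∩ Schema2 = {E}.
Closure of {E}: E → D applies, adding D; D → E, F applies, adding F. So (E)⁺ = {D, E, F}.
This closure contains every attribute of Schema1, so Schema1 ∩ Schema2 → Schema1. The join is lossless.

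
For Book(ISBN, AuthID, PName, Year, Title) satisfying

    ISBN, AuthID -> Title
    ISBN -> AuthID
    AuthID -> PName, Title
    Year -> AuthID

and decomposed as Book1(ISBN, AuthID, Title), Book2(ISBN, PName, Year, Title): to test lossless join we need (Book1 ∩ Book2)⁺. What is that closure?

Book1 ∩ Book2 = {ISBN, Title}.
ISBN → AuthID applies, adding AuthID
AuthID → PName, Title applies, adding PName
Closure: {ISBN, AuthID, PName, Title}.

ISBN, AuthID, PName, Title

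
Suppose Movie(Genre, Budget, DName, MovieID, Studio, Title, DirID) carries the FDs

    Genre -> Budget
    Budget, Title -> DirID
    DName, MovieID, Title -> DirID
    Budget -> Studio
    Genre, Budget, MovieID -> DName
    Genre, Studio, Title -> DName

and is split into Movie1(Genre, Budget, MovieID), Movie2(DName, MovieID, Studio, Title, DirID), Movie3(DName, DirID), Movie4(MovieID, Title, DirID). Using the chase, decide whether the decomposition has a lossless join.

No

Chase test. Columns are Genre, Budget, DName, MovieID, Studio, Title, DirID; row i has aⱼ where attribute j ∈ Moviei, else bᵢⱼ.
Initial tableau (one row per fragment):
  row 1: a1 a2 b13 a4 b15 b16 b17
  row 2: b21 b22 a3 a4 a5 a6 a7
  row 3: b31 b32 a3 b34 b35 b36 a7
  row 4: b41 b42 b43 a4 b45 a6 a7
No row becomes fully distinguished — the join is lossy.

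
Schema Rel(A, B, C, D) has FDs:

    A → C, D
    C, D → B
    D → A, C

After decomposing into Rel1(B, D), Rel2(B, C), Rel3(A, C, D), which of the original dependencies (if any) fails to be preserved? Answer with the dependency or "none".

A → C, D lies within Rel3.
C, D → B: restricted closure across fragments reaches B.
D → A, C lies within Rel3.
Every dependency is enforceable on the fragments, so the decomposition is dependency-preserving.

none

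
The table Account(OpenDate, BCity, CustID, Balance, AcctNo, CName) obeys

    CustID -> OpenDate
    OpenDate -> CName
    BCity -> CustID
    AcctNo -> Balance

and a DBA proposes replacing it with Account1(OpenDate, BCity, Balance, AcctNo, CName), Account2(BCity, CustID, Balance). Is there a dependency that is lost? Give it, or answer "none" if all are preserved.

Check CustID → OpenDate: no single fragment contains all of {OpenDate, CustID}, and the restricted closure of {CustID} across the fragments never reaches {OpenDate}.
OpenDate → CName is preserved.
BCity → CustID is preserved.
AcctNo → Balance is preserved.

CustID -> OpenDate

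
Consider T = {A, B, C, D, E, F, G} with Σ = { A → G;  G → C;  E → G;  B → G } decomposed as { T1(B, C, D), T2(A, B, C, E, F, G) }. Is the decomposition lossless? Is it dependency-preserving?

Lossless test: (B, C)⁺ = {B, C, G}, which is a superkey of neither fragment — lossy.
Dependency preservation: every FD's attributes lie within a single fragment, so each can be enforced locally — preserved.

lossy but dependency-preserving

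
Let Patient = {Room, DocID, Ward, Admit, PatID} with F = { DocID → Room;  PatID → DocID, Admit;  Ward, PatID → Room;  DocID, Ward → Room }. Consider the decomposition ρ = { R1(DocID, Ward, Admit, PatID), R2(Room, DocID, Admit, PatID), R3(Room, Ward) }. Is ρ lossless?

Chase test. Columns are Room, DocID, Ward, Admit, PatID; row i has aⱼ where attribute j ∈ Ri, else bᵢⱼ.
Initial tableau (one row per fragment):
  row 1: b11 a2 a3 a4 a5
  row 2: a1 a2 b23 a4 a5
  row 3: a1 b32 a3 b34 b35
Rows 1 and 2 agree on DocID; apply DocID→Room and equate their Room entries.
Row 1 is now all distinguished symbols — the join is lossless.

Yes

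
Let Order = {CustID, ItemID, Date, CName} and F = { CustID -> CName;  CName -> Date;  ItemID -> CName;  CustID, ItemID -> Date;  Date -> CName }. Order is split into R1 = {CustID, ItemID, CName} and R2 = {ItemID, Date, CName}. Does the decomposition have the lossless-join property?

Common attributes: R1 ∩ R2 = {ItemID, CName}.
Closure of {ItemID, CName}: CName → Date applies, adding Date. So (ItemID, CName)⁺ = {ItemID, Date, CName}.
This closure contains every attribute of R2, so R1 ∩ R2 → R2. The join is lossless.

Yes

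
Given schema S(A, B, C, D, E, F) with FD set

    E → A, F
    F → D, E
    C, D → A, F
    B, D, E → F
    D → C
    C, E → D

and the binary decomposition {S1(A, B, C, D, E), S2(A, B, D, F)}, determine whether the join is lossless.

Common attributes: S1 ∩ S2 = {A, B, D}.
Closure of {A, B, D}: D → C applies, adding C; C, D → A, F applies, adding F; F → D, E applies, adding E. So (A, B, D)⁺ = {A, B, C, D, E, F}.
This closure contains every attribute of S1, so S1 ∩ S2 → S1. The join is lossless.

Yes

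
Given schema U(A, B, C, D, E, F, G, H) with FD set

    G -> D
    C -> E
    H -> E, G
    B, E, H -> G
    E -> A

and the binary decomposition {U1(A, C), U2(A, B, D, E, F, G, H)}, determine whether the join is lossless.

Common attributes: U1 ∩ U2 = {A}.
No dependency enlarges {A}, so (A)⁺ = {A}.
The closure contains neither all of U1 = {A, C} nor all of U2 = {A, B, D, E, F, G, H}, so the common attributes are not a superkey of either fragment. The join is lossy.

No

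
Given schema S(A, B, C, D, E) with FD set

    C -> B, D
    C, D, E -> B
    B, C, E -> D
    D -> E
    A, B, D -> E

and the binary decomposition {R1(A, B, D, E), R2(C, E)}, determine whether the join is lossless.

Common attributes: R1 ∩ R2 = {E}.
No dependency enlarges {E}, so (E)⁺ = {E}.
The closure contains neither all of R1 = {A, B, D, E} nor all of R2 = {C, E}, so the common attributes are not a superkey of either fragment. The join is lossy.

No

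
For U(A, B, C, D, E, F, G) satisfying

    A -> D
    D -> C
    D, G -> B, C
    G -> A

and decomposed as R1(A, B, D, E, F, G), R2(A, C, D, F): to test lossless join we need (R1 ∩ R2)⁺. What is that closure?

R1 ∩ R2 = {A, D, F}.
D → C applies, adding C
Closure: {A, C, D, F}.

A, C, D, F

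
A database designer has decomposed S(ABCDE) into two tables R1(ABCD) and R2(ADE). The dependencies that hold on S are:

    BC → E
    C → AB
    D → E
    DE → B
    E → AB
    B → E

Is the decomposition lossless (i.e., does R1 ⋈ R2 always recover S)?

Common attributes: R1 ∩ R2 = {AD}.
Closure of {AD}: D → E applies, adding E; DE → B applies, adding B. So (AD)⁺ = {ABDE}.
This closure contains every attribute of R2, so R1 ∩ R2 → R2. The join is lossless.

Yes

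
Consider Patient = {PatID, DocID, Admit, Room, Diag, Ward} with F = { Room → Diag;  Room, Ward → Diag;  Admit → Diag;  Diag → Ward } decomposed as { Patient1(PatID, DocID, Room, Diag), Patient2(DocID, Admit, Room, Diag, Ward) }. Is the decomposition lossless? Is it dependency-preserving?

Lossless test: (DocID, Room, Diag)⁺ = {DocID, Room, Diag, Ward}, which is a superkey of neither fragment — lossy.
Dependency preservation: every FD's attributes lie within a single fragment, so each can be enforced locally — preserved.

lossy but dependency-preserving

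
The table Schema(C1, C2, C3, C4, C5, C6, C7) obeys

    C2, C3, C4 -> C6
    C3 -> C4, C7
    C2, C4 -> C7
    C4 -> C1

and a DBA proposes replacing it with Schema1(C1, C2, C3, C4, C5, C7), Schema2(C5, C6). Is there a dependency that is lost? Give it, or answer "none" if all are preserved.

Check C2, C3, C4 → C6: no single fragment contains all of {C2, C3, C4, C6}, and the restricted closure of {C2, C3, C4} across the fragments never reaches {C6}.
C3 → C4, C7 is preserved.
C2, C4 → C7 is preserved.
C4 → C1 is preserved.

C2, C3, C4 -> C6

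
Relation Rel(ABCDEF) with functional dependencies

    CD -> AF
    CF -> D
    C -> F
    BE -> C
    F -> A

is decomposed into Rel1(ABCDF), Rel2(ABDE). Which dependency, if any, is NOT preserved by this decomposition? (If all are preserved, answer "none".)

Check BE → C: no single fragment contains all of {BCE}, and the restricted closure of {BE} across the fragments never reaches {C}.
CD → AF is preserved.
CF → D is preserved.
C → F is preserved.
F → A is preserved.

BE -> C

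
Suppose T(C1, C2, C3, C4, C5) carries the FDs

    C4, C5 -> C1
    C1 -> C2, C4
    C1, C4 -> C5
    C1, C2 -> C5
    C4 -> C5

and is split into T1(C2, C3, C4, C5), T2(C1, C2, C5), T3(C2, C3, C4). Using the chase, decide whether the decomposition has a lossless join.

No

Chase test. Columns are C1, C2, C3, C4, C5; row i has aⱼ where attribute j ∈ Ti, else bᵢⱼ.
Initial tableau (one row per fragment):
  row 1: b11 a2 a3 a4 a5
  row 2: a1 a2 b23 b24 a5
  row 3: b31 a2 a3 a4 b35
Rows 1 and 3 agree on C4; apply C4→C5 and equate their C5 entries.
Rows 1 and 3 agree on C4, C5; apply C4, C5→C1 and equate their C1 entries.
No row becomes fully distinguished — the join is lossy.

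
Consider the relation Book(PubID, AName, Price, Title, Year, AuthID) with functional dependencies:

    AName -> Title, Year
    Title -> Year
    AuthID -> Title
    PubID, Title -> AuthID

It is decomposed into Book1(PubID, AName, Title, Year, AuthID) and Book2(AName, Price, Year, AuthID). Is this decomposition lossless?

No

Common attributes: Book1 ∩ Book2 = {AName, Year, AuthID}.
Closure of {AName, Year, AuthID}: AName → Title, Year applies, adding Title. So (AName, Year, AuthID)⁺ = {AName, Title, Year, AuthID}.
The closure contains neither all of Book1 = {PubID, AName, Title, Year, AuthID} nor all of Book2 = {AName, Price, Year, AuthID}, so the common attributes are not a superkey of either fragment. The join is lossy.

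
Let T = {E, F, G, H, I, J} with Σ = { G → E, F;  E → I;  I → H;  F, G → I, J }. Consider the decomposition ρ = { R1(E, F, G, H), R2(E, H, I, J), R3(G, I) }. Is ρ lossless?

No

Chase test. Columns are E, F, G, H, I, J; row i has aⱼ where attribute j ∈ Ri, else bᵢⱼ.
Initial tableau (one row per fragment):
  row 1: a1 a2 a3 a4 b15 b16
  row 2: a1 b22 b23 a4 a5 a6
  row 3: b31 b32 a3 b34 a5 b36
Rows 1 and 3 agree on G; apply G→E, F and equate their E, F entries.
Rows 1 and 2 agree on E; apply E→I and equate their I entries.
Rows 1 and 3 agree on I; apply I→H and equate their H entries.
Rows 1 and 3 agree on F, G; apply F, G→I, J and equate their I, J entries.
No row becomes fully distinguished — the join is lossy.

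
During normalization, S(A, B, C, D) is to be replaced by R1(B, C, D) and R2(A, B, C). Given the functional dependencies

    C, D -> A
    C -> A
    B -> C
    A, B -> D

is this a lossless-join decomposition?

Yes

Common attributes: R1 ∩ R2 = {B, C}.
Closure of {B, C}: C → A applies, adding A; A, B → D applies, adding D. So (B, C)⁺ = {A, B, C, D}.
This closure contains every attribute of R1, so R1 ∩ R2 → R1. The join is lossless.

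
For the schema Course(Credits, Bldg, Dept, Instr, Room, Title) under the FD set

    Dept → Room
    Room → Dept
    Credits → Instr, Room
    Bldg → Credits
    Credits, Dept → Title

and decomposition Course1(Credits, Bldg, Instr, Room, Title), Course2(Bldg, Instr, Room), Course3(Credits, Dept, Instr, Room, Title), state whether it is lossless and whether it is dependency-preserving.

Lossless test (chase): Rows 1 and 2 agree on Room; apply Room→Dept and equate their Dept entries. Rows 1 and 3 agree on Room; apply Room→Dept and equate their Dept entries. Rows 1 and 2 agree on Bldg; apply Bldg→Credits and equate their Credits entries. Rows 1 and 2 agree on Credits, Dept; apply Credits, Dept→Title and equate their Title entries. Row 1 is now all distinguished symbols — the join is lossless.
Dependency preservation: every FD's attributes lie within a single fragment, so each can be enforced locally — preserved.

lossless and dependency-preserving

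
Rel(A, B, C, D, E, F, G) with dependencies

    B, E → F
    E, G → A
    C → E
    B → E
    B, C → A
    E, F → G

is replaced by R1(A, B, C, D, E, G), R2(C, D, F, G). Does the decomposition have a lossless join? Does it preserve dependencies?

lossy and not dependency-preserving

Lossless test: (C, D, G)⁺ = {A, C, D, E, G}, which is a superkey of neither fragment — lossy.
Dependency preservation: the restricted closure of {B, E} across the fragments never reaches {F}, so B, E → F cannot be enforced without a join — not preserved.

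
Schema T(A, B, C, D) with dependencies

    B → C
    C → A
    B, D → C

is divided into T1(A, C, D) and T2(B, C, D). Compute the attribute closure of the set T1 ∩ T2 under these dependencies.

A, C, D

T1 ∩ T2 = {C, D}.
C → A applies, adding A
Closure: {A, C, D}.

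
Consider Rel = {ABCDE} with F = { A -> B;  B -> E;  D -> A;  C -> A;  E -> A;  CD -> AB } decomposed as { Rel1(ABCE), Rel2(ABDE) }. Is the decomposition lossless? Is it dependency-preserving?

Lossless test: (ABE)⁺ = {ABE}, which is a superkey of neither fragment — lossy.
Dependency preservation: CD → AB is not contained in any single fragment, but the restricted closure of its left-hand side across the fragments still reaches the right-hand side; the remaining FDs each lie inside some fragment. All dependencies are preserved.

lossy but dependency-preserving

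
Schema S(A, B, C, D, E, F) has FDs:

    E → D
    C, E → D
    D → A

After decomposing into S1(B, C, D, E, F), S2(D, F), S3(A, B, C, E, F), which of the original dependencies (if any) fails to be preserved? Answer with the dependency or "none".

Check D → A: no single fragment contains all of {A, D}, and the restricted closure of {D} across the fragments never reaches {A}.
E → D is preserved.
C, E → D is preserved.

D → A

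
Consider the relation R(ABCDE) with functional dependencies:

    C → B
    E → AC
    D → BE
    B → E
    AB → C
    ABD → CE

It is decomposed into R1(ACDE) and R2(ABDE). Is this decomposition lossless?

Yes

Common attributes: R1 ∩ R2 = {ADE}.
Closure of {ADE}: E → AC applies, adding C; D → BE applies, adding B. So (ADE)⁺ = {ABCDE}.
This closure contains every attribute of R1, so R1 ∩ R2 → R1. The join is lossless.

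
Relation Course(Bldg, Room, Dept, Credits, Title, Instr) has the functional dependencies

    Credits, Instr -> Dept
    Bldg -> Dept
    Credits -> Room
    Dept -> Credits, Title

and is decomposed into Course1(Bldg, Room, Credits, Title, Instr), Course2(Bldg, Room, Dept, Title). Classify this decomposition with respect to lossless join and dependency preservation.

lossless but not dependency-preserving

Lossless test: (Bldg, Room, Title)⁺ = {Bldg, Room, Dept, Credits, Title}, which contains all of one fragment — lossless.
Dependency preservation: the restricted closure of {Credits, Instr} across the fragments never reaches {Dept}, so Credits, Instr → Dept cannot be enforced without a join — not preserved.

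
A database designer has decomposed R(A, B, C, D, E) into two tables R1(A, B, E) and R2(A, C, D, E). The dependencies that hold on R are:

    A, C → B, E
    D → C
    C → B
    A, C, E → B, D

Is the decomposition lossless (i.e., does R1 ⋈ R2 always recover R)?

Common attributes: R1 ∩ R2 = {A, E}.
No dependency enlarges {A, E}, so (A, E)⁺ = {A, E}.
The closure contains neither all of R1 = {A, B, E} nor all of R2 = {A, C, D, E}, so the common attributes are not a superkey of either fragment. The join is lossy.

No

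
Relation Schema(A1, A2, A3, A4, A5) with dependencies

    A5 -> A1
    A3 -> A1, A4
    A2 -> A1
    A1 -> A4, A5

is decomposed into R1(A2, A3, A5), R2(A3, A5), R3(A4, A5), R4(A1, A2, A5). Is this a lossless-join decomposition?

Chase test. Columns are A1, A2, A3, A4, A5; row i has aⱼ where attribute j ∈ Ri, else bᵢⱼ.
Initial tableau (one row per fragment):
  row 1: b11 a2 a3 b14 a5
  row 2: b21 b22 a3 b24 a5
  row 3: b31 b32 b33 a4 a5
  row 4: a1 a2 b43 b44 a5
Rows 1 and 2 agree on A5; apply A5→A1 and equate their A1 entries.
Rows 1 and 3 agree on A5; apply A5→A1 and equate their A1 entries.
Rows 1 and 4 agree on A5; apply A5→A1 and equate their A1 entries.
Rows 1 and 2 agree on A3; apply A3→A1, A4 and equate their A1, A4 entries.
Rows 1 and 3 agree on A1; apply A1→A4, A5 and equate their A4, A5 entries.
Rows 1 and 4 agree on A1; apply A1→A4, A5 and equate their A4, A5 entries.
Row 1 is now all distinguished symbols — the join is lossless.

Yes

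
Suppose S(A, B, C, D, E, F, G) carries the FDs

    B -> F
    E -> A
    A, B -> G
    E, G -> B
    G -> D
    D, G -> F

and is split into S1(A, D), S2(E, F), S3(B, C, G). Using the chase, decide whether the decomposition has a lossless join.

Chase test. Columns are A, B, C, D, E, F, G; row i has aⱼ where attribute j ∈ Si, else bᵢⱼ.
Initial tableau (one row per fragment):
  row 1: a1 b12 b13 a4 b15 b16 b17
  row 2: b21 b22 b23 b24 a5 a6 b27
  row 3: b31 a2 a3 b34 b35 b36 a7
No row becomes fully distinguished — the join is lossy.

No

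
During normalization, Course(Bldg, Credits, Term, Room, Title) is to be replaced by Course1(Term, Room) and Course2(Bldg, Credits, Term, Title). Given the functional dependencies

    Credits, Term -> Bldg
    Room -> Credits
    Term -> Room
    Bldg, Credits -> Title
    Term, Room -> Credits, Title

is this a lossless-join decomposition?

Common attributes: Course1 ∩ Course2 = {Term}.
Closure of {Term}: Term → Room applies, adding Room; Term, Room → Credits, Title applies, adding Credits, Title; Credits, Term → Bldg applies, adding Bldg. So (Term)⁺ = {Bldg, Credits, Term, Room, Title}.
This closure contains every attribute of Course1, so Course1 ∩ Course2 → Course1. The join is lossless.

Yes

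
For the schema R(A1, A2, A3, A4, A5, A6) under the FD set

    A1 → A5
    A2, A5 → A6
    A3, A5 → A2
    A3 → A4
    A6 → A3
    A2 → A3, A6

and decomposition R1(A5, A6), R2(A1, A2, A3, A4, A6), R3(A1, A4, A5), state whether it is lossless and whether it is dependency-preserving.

Lossless test (chase): Rows 2 and 3 agree on A1; apply A1→A5 and equate their A5 entries. Rows 1 and 2 agree on A6; apply A6→A3 and equate their A3 entries. Rows 1 and 2 agree on A3, A5; apply A3, A5→A2 and equate their A2 entries. Rows 1 and 2 agree on A3; apply A3→A4 and equate their A4 entries. Row 2 is now all distinguished symbols — the join is lossless.
Dependency preservation: the restricted closure of {A3, A5} across the fragments never reaches {A2}, so A3, A5 → A2 cannot be enforced without a join — not preserved.

lossless but not dependency-preserving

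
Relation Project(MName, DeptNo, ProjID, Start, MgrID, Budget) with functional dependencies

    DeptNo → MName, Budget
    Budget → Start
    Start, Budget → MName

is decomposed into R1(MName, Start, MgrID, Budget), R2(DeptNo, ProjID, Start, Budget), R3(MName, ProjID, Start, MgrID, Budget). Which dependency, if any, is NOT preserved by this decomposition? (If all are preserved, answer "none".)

DeptNo → MName, Budget: restricted closure across fragments reaches MName, Budget.
Budget → Start lies within R1.
Start, Budget → MName lies within R1.
Every dependency is enforceable on the fragments, so the decomposition is dependency-preserving.

none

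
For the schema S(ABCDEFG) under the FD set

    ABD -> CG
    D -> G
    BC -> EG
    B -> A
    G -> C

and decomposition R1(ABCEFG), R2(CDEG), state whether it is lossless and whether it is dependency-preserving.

lossy but dependency-preserving

Lossless test: (CEG)⁺ = {CEG}, which is a superkey of neither fragment — lossy.
Dependency preservation: ABD → CG is not contained in any single fragment, but the restricted closure of its left-hand side across the fragments still reaches the right-hand side; the remaining FDs each lie inside some fragment. All dependencies are preserved.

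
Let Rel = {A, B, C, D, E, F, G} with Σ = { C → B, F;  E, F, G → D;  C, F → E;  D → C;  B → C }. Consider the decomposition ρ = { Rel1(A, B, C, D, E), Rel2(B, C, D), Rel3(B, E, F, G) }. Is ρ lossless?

No

Chase test. Columns are A, B, C, D, E, F, G; row i has aⱼ where attribute j ∈ Reli, else bᵢⱼ.
Initial tableau (one row per fragment):
  row 1: a1 a2 a3 a4 a5 b16 b17
  row 2: b21 a2 a3 a4 b25 b26 b27
  row 3: b31 a2 b33 b34 a5 a6 a7
Rows 1 and 2 agree on C; apply C→B, F and equate their B, F entries.
Rows 1 and 2 agree on C, F; apply C, F→E and equate their E entries.
Rows 1 and 3 agree on B; apply B→C and equate their C entries.
Rows 1 and 3 agree on C; apply C→B, F and equate their B, F entries.
No row becomes fully distinguished — the join is lossy.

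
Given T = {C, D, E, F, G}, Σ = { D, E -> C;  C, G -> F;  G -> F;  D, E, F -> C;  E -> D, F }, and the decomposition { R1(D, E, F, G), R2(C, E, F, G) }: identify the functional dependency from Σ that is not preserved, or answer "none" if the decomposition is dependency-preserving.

D, E → C: restricted closure across fragments reaches C.
C, G → F lies within R2.
G → F lies within R1.
D, E, F → C: restricted closure across fragments reaches C.
E → D, F lies within R1.
Every dependency is enforceable on the fragments, so the decomposition is dependency-preserving.

none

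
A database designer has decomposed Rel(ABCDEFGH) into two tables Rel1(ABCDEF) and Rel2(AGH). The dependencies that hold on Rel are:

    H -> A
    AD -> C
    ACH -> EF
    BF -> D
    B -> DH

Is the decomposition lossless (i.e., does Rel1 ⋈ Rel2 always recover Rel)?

Common attributes: Rel1 ∩ Rel2 = {A}.
No dependency enlarges {A}, so (A)⁺ = {A}.
The closure contains neither all of Rel1 = {ABCDEF} nor all of Rel2 = {AGH}, so the common attributes are not a superkey of either fragment. The join is lossy.

No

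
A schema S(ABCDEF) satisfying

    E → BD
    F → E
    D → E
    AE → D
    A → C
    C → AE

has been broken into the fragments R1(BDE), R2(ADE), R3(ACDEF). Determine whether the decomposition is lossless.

Yes

Chase test. Columns are ABCDEF; row i has aⱼ where attribute j ∈ Ri, else bᵢⱼ.
Initial tableau (one row per fragment):
  row 1: b11 a2 b13 a4 a5 b16
  row 2: a1 b22 b23 a4 a5 b26
  row 3: a1 b32 a3 a4 a5 a6
Rows 1 and 2 agree on E; apply E→BD and equate their BD entries.
Rows 1 and 3 agree on E; apply E→BD and equate their BD entries.
Rows 2 and 3 agree on A; apply A→C and equate their C entries.
Row 3 is now all distinguished symbols — the join is lossless.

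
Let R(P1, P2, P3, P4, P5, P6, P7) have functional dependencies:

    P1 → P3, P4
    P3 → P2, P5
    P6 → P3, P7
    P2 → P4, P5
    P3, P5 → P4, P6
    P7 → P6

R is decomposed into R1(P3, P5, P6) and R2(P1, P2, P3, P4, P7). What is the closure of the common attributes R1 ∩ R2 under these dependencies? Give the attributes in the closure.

R1 ∩ R2 = {P3}.
P3 → P2, P5 applies, adding P2, P5
P2 → P4, P5 applies, adding P4
P3, P5 → P4, P6 applies, adding P6
P6 → P3, P7 applies, adding P7
Closure: {P2, P3, P4, P5, P6, P7}.

P2, P3, P4, P5, P6, P7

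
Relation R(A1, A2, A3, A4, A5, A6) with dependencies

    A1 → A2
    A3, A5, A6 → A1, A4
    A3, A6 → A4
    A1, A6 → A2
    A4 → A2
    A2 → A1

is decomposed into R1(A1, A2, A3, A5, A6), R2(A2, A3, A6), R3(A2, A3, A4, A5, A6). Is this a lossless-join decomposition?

Yes

Chase test. Columns are A1, A2, A3, A4, A5, A6; row i has aⱼ where attribute j ∈ Ri, else bᵢⱼ.
Initial tableau (one row per fragment):
  row 1: a1 a2 a3 b14 a5 a6
  row 2: b21 a2 a3 b24 b25 a6
  row 3: b31 a2 a3 a4 a5 a6
Rows 1 and 3 agree on A3, A5, A6; apply A3, A5, A6→A1, A4 and equate their A1, A4 entries.
Rows 1 and 2 agree on A3, A6; apply A3, A6→A4 and equate their A4 entries.
Rows 1 and 2 agree on A2; apply A2→A1 and equate their A1 entries.
Row 1 is now all distinguished symbols — the join is lossless.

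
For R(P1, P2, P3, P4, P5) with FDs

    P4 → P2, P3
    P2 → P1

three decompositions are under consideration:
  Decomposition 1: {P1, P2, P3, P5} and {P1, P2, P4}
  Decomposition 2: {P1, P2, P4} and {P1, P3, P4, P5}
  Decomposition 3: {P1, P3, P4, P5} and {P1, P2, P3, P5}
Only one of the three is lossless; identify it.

Decomposition 2

Decomposition 1: common = {P1, P2}, closure = {P1, P2} → lossy.
Decomposition 2: common = {P1, P4}, closure = {P1, P2, P3, P4} → lossless.
Decomposition 3: common = {P1, P3, P5}, closure = {P1, P3, P5} → lossy.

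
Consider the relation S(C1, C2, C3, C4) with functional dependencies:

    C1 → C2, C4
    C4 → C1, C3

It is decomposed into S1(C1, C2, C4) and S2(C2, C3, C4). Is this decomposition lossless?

Yes

Common attributes: S1 ∩ S2 = {C2, C4}.
Closure of {C2, C4}: C4 → C1, C3 applies, adding C1, C3. So (C2, C4)⁺ = {C1, C2, C3, C4}.
This closure contains every attribute of S1, so S1 ∩ S2 → S1. The join is lossless.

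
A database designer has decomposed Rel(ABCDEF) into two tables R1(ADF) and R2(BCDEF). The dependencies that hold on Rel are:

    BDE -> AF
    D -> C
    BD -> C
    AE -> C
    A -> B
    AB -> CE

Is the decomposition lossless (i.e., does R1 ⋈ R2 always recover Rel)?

No

Common attributes: R1 ∩ R2 = {DF}.
Closure of {DF}: D → C applies, adding C. So (DF)⁺ = {CDF}.
The closure contains neither all of R1 = {ADF} nor all of R2 = {BCDEF}, so the common attributes are not a superkey of either fragment. The join is lossy.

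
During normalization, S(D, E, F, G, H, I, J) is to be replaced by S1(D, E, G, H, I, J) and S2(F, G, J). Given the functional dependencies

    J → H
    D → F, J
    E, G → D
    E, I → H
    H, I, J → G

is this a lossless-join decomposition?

Common attributes: S1 ∩ S2 = {G, J}.
Closure of {G, J}: J → H applies, adding H. So (G, J)⁺ = {G, H, J}.
The closure contains neither all of S1 = {D, E, G, H, I, J} nor all of S2 = {F, G, J}, so the common attributes are not a superkey of either fragment. The join is lossy.

No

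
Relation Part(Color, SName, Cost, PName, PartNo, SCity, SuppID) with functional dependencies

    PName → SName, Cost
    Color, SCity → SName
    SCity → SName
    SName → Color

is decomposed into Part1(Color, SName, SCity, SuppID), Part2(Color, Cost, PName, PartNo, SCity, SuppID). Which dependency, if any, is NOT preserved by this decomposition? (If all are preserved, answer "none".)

PName → SName, Cost

Check PName → SName, Cost: no single fragment contains all of {SName, Cost, PName}, and the restricted closure of {PName} across the fragments never reaches {SName, Cost}.
Color, SCity → SName is preserved.
SCity → SName is preserved.
SName → Color is preserved.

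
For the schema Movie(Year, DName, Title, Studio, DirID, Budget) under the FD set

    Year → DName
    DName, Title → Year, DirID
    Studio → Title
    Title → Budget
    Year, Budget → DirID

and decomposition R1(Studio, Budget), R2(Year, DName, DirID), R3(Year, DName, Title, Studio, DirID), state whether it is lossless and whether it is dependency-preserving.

Lossless test (chase): Rows 1 and 3 agree on Studio; apply Studio→Title and equate their Title entries. Rows 1 and 3 agree on Title; apply Title→Budget and equate their Budget entries. Row 3 is now all distinguished symbols — the join is lossless.
Dependency preservation: the restricted closure of {Title} across the fragments never reaches {Budget}, so Title → Budget cannot be enforced without a join — not preserved.

lossless but not dependency-preserving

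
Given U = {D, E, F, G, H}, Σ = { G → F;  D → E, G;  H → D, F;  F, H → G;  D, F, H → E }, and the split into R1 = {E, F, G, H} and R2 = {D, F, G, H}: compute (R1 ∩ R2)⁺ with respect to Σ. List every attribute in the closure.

R1 ∩ R2 = {F, G, H}.
H → D, F applies, adding D
D, F, H → E applies, adding E
Closure: {D, E, F, G, H}.

D, E, F, G, H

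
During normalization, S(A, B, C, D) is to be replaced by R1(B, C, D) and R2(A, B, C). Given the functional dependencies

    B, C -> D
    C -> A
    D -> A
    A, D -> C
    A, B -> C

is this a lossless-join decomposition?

Common attributes: R1 ∩ R2 = {B, C}.
Closure of {B, C}: B, C → D applies, adding D; C → A applies, adding A. So (B, C)⁺ = {A, B, C, D}.
This closure contains every attribute of R1, so R1 ∩ R2 → R1. The join is lossless.

Yes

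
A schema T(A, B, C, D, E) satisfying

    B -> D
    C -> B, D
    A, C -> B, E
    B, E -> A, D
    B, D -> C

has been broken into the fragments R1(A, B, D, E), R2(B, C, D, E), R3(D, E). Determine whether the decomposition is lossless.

Chase test. Columns are A, B, C, D, E; row i has aⱼ where attribute j ∈ Ri, else bᵢⱼ.
Initial tableau (one row per fragment):
  row 1: a1 a2 b13 a4 a5
  row 2: b21 a2 a3 a4 a5
  row 3: b31 b32 b33 a4 a5
Rows 1 and 2 agree on B, E; apply B, E→A, D and equate their A, D entries.
Rows 1 and 2 agree on B, D; apply B, D→C and equate their C entries.
Row 1 is now all distinguished symbols — the join is lossless.

Yes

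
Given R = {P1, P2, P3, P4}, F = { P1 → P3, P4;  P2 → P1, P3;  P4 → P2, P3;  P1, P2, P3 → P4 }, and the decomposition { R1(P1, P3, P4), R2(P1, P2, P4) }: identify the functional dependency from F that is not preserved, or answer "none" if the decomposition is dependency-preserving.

none

P1 → P3, P4 lies within R1.
P2 → P1, P3: restricted closure across fragments reaches P1, P3.
P4 → P2, P3: restricted closure across fragments reaches P2, P3.
P1, P2, P3 → P4: restricted closure across fragments reaches P4.
Every dependency is enforceable on the fragments, so the decomposition is dependency-preserving.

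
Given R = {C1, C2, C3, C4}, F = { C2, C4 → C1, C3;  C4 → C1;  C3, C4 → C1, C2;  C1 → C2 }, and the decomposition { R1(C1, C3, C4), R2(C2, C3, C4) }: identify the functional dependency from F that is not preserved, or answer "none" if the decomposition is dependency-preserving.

C1 → C2

Check C1 → C2: no single fragment contains all of {C1, C2}, and the restricted closure of {C1} across the fragments never reaches {C2}.
C2, C4 → C1, C3 is preserved.
C4 → C1 is preserved.
C3, C4 → C1, C2 is preserved.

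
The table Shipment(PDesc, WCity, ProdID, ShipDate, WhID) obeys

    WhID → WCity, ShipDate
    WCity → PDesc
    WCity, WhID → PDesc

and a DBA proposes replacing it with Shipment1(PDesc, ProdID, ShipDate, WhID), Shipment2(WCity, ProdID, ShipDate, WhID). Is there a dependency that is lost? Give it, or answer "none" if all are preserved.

WCity → PDesc

Check WCity → PDesc: no single fragment contains all of {PDesc, WCity}, and the restricted closure of {WCity} across the fragments never reaches {PDesc}.
WhID → WCity, ShipDate is preserved.
WCity, WhID → PDesc is preserved.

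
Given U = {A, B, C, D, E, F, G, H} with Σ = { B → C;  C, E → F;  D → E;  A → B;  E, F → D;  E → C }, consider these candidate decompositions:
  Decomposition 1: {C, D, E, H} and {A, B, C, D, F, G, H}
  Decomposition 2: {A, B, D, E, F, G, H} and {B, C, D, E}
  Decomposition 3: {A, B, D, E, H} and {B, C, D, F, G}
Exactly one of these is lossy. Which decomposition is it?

Decomposition 3

Decomposition 1: common = {C, D, H}, closure = {C, D, E, F, H} → lossless.
Decomposition 2: common = {B, D, E}, closure = {B, C, D, E, F} → lossless.
Decomposition 3: common = {B, D}, closure = {B, C, D, E, F} → lossy.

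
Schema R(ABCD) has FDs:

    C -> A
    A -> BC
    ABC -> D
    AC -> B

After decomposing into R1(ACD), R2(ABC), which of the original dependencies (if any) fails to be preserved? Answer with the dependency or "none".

none

C → A lies within R1.
A → BC lies within R2.
ABC → D: restricted closure across fragments reaches D.
AC → B lies within R2.
Every dependency is enforceable on the fragments, so the decomposition is dependency-preserving.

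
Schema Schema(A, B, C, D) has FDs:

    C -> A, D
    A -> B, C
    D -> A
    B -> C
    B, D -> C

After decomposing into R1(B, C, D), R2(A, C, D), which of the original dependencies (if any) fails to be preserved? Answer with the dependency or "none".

none

C → A, D lies within R2.
A → B, C: restricted closure across fragments reaches B, C.
D → A lies within R2.
B → C lies within R1.
B, D → C lies within R1.
Every dependency is enforceable on the fragments, so the decomposition is dependency-preserving.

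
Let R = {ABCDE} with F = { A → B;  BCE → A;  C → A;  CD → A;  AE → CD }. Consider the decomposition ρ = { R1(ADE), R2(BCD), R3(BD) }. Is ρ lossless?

No

Chase test. Columns are ABCDE; row i has aⱼ where attribute j ∈ Ri, else bᵢⱼ.
Initial tableau (one row per fragment):
  row 1: a1 b12 b13 a4 a5
  row 2: b21 a2 a3 a4 b25
  row 3: b31 a2 b33 a4 b35
No row becomes fully distinguished — the join is lossy.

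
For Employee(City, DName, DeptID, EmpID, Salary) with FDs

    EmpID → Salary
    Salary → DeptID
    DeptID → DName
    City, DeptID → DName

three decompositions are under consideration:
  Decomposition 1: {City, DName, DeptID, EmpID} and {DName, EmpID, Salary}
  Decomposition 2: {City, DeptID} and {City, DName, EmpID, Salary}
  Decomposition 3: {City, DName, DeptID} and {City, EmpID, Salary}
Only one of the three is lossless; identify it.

Decomposition 1

Decomposition 1: common = {DName, EmpID}, closure = {DName, DeptID, EmpID, Salary} → lossless.
Decomposition 2: common = {City}, closure = {City} → lossy.
Decomposition 3: common = {City}, closure = {City} → lossy.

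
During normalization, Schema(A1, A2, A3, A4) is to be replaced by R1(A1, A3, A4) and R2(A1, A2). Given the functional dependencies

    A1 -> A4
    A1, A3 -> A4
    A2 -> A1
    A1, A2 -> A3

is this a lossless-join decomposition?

Common attributes: R1 ∩ R2 = {A1}.
Closure of {A1}: A1 → A4 applies, adding A4. So (A1)⁺ = {A1, A4}.
The closure contains neither all of R1 = {A1, A3, A4} nor all of R2 = {A1, A2}, so the common attributes are not a superkey of either fragment. The join is lossy.

No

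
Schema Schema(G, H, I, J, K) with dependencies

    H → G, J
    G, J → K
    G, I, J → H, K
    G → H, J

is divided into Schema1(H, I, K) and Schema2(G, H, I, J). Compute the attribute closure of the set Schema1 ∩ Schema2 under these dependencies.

G, H, I, J, K

Schema1 ∩ Schema2 = {H, I}.
H → G, J applies, adding G, J
G, J → K applies, adding K
Closure: {G, H, I, J, K}.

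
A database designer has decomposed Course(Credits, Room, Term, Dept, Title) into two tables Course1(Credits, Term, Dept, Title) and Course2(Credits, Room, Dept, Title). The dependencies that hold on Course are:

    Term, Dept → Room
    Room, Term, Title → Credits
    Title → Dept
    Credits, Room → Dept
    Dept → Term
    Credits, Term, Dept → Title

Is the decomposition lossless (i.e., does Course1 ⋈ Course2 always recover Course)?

Yes

Common attributes: Course1 ∩ Course2 = {Credits, Dept, Title}.
Closure of {Credits, Dept, Title}: Dept → Term applies, adding Term; Term, Dept → Room applies, adding Room. So (Credits, Dept, Title)⁺ = {Credits, Room, Term, Dept, Title}.
This closure contains every attribute of Course1, so Course1 ∩ Course2 → Course1. The join is lossless.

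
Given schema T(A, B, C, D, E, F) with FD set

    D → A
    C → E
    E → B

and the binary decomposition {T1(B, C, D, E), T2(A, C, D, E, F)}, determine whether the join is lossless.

Common attributes: T1 ∩ T2 = {C, D, E}.
Closure of {C, D, E}: D → A applies, adding A; E → B applies, adding B. So (C, D, E)⁺ = {A, B, C, D, E}.
This closure contains every attribute of T1, so T1 ∩ T2 → T1. The join is lossless.

Yes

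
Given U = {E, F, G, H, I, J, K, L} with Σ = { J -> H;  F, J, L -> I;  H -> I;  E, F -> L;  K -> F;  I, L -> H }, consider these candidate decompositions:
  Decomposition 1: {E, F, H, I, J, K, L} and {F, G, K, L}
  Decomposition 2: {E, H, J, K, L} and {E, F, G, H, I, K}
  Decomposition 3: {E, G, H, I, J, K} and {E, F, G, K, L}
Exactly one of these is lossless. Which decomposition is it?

Decomposition 1: common = {F, K, L}, closure = {F, K, L} → lossy.
Decomposition 2: common = {E, H, K}, closure = {E, F, H, I, K, L} → lossy.
Decomposition 3: common = {E, G, K}, closure = {E, F, G, K, L} → lossless.

Decomposition 3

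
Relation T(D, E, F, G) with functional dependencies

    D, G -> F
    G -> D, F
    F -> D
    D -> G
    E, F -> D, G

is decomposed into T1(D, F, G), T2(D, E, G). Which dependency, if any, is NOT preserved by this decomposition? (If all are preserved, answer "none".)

none

D, G → F lies within T1.
G → D, F lies within T1.
F → D lies within T1.
D → G lies within T1.
E, F → D, G: restricted closure across fragments reaches D, G.
Every dependency is enforceable on the fragments, so the decomposition is dependency-preserving.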